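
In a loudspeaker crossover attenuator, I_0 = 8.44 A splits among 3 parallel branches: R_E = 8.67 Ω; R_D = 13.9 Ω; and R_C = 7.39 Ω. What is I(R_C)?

Total conductance ΣG = 1/8.67 + 1/13.9 + 1/7.39 = 0.3226 (units of 1/Ω).
Current divider: I(R_C) = I_0 · G_k/ΣG = 8.44 × (0.1353/0.3226) = 8.44 × 0.4195 = 3.540 A.

I ≈ 3.54 A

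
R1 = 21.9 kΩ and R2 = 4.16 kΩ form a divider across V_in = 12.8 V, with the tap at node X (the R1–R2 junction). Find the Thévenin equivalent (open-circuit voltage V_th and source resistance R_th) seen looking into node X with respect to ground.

V_th ≈ 2.04 V, R_th ≈ 3.50 kΩ

V_th is the unloaded tap voltage: V_in · R2/(R1+R2) = 12.8 × 0.1596 = 2.043 V.
Looking into X with the source shorted: R_th = R1·R2/(R1+R2) = 21.90 × 4.16/26.06 = 3.496 kΩ.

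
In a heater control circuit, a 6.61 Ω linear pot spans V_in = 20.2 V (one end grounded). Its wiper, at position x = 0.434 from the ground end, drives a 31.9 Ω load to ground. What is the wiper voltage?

V_out ≈ 8.34 V

Split the track: R_lower = x·R_p = 2.869 Ω, R_upper = (1−x)·R_p = 3.741 Ω.
Lower segment in parallel with the load: 2.869 ‖ 31.9 = 2.632 Ω.
Loaded-divider output: V_out = 20.2 × 0.4130 = 8.342 V.
(Unloaded: V_out = x·V_in = 8.77 V.)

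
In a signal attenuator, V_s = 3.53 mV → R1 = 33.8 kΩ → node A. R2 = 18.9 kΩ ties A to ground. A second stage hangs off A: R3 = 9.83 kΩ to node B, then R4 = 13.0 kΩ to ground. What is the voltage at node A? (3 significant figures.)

The second stage (R3 + R4 = 22.83 kΩ) loads node A in parallel with R2.
R2 ‖ (R3+R4) = 10.34 kΩ.
So V_A = 3.53 × 0.2343 = 0.8269 mV.

V_A ≈ 0.827 mV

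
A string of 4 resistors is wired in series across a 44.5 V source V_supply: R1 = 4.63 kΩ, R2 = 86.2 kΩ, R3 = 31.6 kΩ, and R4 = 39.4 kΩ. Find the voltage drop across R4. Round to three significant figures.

Total series resistance ΣR = 4.63 + 86.2 + 31.6 + 39.4 = 161.8 kΩ.
V = V_supply · R/ΣR = 44.5 × 0.2435 = 10.83 V.

V ≈ 10.8 V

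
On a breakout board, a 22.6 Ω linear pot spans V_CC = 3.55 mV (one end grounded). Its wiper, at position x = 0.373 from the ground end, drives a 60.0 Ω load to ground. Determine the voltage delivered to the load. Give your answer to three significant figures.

V_out ≈ 1.22 mV

The pot divides into 14.17 Ω above the wiper and 8.430 Ω below.
Lower segment in parallel with the load: 8.430 ‖ 60.0 = 7.391 Ω.
V_out = 3.55 × 7.391/(14.17 + 7.391) = 1.217 mV.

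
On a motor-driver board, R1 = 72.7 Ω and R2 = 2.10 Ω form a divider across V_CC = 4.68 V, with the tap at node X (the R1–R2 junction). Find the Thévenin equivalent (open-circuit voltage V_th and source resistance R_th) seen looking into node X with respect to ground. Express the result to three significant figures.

V_th ≈ 0.131 V, R_th ≈ 2.04 Ω

V_th is the unloaded tap voltage: V_CC · R2/(R1+R2) = 4.68 × 0.02807 = 0.1314 V.
With V_CC suppressed (replaced by a short), R_th = R1 ‖ R2 = (72.70 × 2.10)/(72.70 + 2.10) = 2.041 Ω.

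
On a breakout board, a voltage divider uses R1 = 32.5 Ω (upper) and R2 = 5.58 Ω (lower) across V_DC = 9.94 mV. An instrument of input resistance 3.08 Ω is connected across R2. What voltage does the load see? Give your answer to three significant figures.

R2 ‖ R_L = (5.58 × 3.08)/(5.58 + 3.08) = 1.985 Ω.
Now apply the divider: V_out = 9.94 × 0.05755 = 0.5720 mV.
(Unloaded it would be 1.46 mV; the load pulls it down.)

V_out ≈ 0.572 mV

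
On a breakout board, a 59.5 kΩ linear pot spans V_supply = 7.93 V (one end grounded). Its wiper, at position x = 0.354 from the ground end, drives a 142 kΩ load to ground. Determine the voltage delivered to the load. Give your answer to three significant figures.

V_out ≈ 2.56 V

Split the track: R_lower = x·R_p = 21.06 kΩ, R_upper = (1−x)·R_p = 38.44 kΩ.
(x·R_p) ‖ R_L = 18.34 kΩ.
Then V_out = V_supply · 18.34/(38.44 + 18.34) = 2.562 V.
(Unloaded: V_out = x·V_supply = 2.81 V.)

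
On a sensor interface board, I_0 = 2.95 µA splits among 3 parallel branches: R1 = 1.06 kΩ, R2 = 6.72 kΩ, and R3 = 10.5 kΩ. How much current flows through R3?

I ≈ 0.237 µA

ΣG = 1/1.06 + 1/6.72 + 1/10.5 = 1.187.
Current divider: I(R3) = I_0 · G_k/ΣG = 2.95 × (0.09524/1.187) = 2.95 × 0.08020 = 0.2366 µA.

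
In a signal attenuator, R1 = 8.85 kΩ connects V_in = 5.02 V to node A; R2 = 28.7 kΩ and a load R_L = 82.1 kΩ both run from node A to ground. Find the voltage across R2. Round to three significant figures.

V_out ≈ 3.54 V

R2 ‖ R_L = (28.7 × 82.1)/(28.7 + 82.1) = 21.27 kΩ.
Then V_out = V_in · R2'/(R1 + R2') = 5.02 × 21.27/30.12 = 3.545 V.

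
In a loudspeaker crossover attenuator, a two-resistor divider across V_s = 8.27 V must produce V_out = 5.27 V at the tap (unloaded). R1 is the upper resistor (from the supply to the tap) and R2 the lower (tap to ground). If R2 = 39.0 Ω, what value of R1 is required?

R1 ≈ 22.2 Ω

Required fraction k = V_out/V_s = 0.6372.
So R1 = R2 · (V_s/V_out − 1) = 39.0 × (8.27/5.27 − 1) = 39.0 × 0.5693 = 22.20 Ω.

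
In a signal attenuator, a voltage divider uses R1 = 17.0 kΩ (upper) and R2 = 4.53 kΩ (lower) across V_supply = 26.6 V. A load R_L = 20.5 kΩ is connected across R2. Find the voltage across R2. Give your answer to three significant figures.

V_out ≈ 4.77 V

The load sits in parallel with R2, giving an effective lower resistance R2' = R2·R_L/(R2+R_L) = 3.710 kΩ.
Voltage divider with the loaded lower leg: V_out = 26.6 × 3.710/(17.0 + 3.710) = 26.6 × 0.1791 = 4.765 V.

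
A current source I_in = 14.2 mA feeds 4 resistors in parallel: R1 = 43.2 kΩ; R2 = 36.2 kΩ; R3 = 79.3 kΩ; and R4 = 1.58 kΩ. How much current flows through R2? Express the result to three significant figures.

I ≈ 0.563 mA

Conductances: ΣG = 1/43.2 + 1/36.2 + 1/79.3 + 1/1.58 = 0.6963 (1/kΩ).
Current divider: I(R2) = I_in · G_k/ΣG = 14.2 × (0.02762/0.6963) = 14.2 × 0.03967 = 0.5634 mA.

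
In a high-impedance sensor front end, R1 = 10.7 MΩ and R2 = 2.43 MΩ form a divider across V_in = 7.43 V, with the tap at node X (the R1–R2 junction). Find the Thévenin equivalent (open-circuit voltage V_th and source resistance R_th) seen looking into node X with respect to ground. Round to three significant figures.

With X open, the divider is unloaded: V_th = 7.43 × 2.43/13.13 = 1.375 V.
Zeroing V_in shorts the top of R1 to ground, so R_th = R1 ‖ R2 = 1.980 MΩ.

V_th ≈ 1.38 V, R_th ≈ 1.98 MΩ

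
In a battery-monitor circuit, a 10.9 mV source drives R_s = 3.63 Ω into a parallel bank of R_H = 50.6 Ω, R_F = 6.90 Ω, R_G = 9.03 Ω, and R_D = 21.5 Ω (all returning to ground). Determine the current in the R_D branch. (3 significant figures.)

Parallel bank: R_p = 1/(1/50.6 + 1/6.90 + 1/9.03 + 1/21.5) = 3.106 Ω.
V_A by voltage divider: V_A = 10.9 × 3.106/(3.63 + 3.106) = 5.026 mV.
I(R_D) = V_A / R_D = 5.026/21.5 = 0.2338 mA.
(Equivalently: I_total = 1.618 mA, then current-divider fraction G_k/ΣG = 0.1445.)

I ≈ 0.234 mA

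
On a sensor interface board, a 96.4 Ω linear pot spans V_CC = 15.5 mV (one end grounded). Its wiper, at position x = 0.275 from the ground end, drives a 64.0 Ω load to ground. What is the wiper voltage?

V_out ≈ 3.28 mV

Lower segment x·R_p = 26.51 Ω; upper segment (1−x)·R_p = 69.89 Ω.
Lower segment in parallel with the load: 26.51 ‖ 64.0 = 18.75 Ω.
Loaded-divider output: V_out = 15.5 × 0.2115 = 3.278 mV.
(Unloaded: V_out = x·V_CC = 4.26 mV.)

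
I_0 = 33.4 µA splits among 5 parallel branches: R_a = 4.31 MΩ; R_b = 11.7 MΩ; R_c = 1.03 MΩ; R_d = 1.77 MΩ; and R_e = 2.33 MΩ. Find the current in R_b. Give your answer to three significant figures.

Total conductance ΣG = 1/4.31 + 1/11.7 + 1/1.03 + 1/1.77 + 1/2.33 = 2.283 (units of 1/MΩ).
By the current-divider rule, I = I_0 · G_k/ΣG = 33.4 × 0.03745 = 1.251 µA.

I ≈ 1.25 µA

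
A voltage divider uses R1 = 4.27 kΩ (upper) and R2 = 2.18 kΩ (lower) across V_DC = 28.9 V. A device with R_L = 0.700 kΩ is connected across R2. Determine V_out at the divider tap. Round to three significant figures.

The load sits in parallel with R2, giving an effective lower resistance R2' = R2·R_L/(R2+R_L) = 0.5299 kΩ.
Then V_out = V_DC · R2'/(R1 + R2') = 28.9 × 0.5299/4.800 = 3.190 V.
(Unloaded it would be 9.77 V; the load pulls it down.)

V_out ≈ 3.19 V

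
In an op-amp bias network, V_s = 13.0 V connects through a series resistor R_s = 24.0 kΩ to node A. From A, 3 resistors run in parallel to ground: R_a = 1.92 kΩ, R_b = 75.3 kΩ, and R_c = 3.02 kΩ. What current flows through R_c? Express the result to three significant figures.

Equivalent of the parallel group: R_p = 1.156 kΩ.
Node voltage V_A = V_s · R_p/(R_s + R_p) = 13.0 × 0.04594 = 0.5973 V.
I(R_c) = V_A / R_c = 0.5973/3.02 = 0.1978 mA.

I ≈ 0.198 mA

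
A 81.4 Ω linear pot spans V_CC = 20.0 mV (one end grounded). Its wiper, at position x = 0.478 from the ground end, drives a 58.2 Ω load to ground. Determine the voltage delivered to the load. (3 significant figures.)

V_out ≈ 7.09 mV

Split the track: R_lower = x·R_p = 38.91 Ω, R_upper = (1−x)·R_p = 42.49 Ω.
Lower segment in parallel with the load: 38.91 ‖ 58.2 = 23.32 Ω.
V_out = 20.0 × 23.32/(42.49 + 23.32) = 7.087 mV.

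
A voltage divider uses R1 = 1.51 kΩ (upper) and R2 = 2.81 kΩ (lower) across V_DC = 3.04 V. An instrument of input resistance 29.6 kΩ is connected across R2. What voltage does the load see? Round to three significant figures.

First combine the lower leg with the load: R2 ‖ R_L = 2.566 kΩ.
Then V_out = V_DC · R2'/(R1 + R2') = 3.04 × 2.566/4.076 = 1.914 V.

V_out ≈ 1.91 V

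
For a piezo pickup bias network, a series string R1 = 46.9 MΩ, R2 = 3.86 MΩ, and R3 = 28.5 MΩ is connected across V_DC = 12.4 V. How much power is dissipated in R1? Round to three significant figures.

P ≈ 1.15 µW

Series current I = V_DC/ΣR = 12.4/79.26 = 0.1564 µA.
V(R1) = I·R = 7.337 V; P = V·I = 7.337 × 0.1564 = 1.148 µW.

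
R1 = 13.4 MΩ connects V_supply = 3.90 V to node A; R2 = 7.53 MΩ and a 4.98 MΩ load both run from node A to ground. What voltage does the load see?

V_out ≈ 0.713 V

The load sits in parallel with R2, giving an effective lower resistance R2' = R2·R_L/(R2+R_L) = 2.998 MΩ.
Voltage divider with the loaded lower leg: V_out = 3.90 × 2.998/(13.4 + 2.998) = 3.90 × 0.1828 = 0.7129 V.
(Unloaded it would be 1.40 V; the load pulls it down.)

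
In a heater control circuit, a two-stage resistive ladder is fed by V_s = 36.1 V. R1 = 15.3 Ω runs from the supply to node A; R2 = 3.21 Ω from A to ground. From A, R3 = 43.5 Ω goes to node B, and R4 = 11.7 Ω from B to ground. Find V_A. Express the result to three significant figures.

V_A ≈ 5.97 V

Looking into the second stage from A: R3 + R4 = 55.20 Ω appears in parallel with R2.
Effective lower resistance at A: R2 ‖ 55.20 = 3.034 Ω.
V_A = 36.1 × 3.034/(15.3 + 3.034) = 5.973 V.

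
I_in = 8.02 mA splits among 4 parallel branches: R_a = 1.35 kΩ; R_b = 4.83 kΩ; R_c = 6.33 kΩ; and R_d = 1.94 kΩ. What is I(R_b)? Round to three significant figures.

I ≈ 1.02 mA

Conductances: ΣG = 1/1.35 + 1/4.83 + 1/6.33 + 1/1.94 = 1.621 (1/kΩ).
By the current-divider rule, I = I_in · G_k/ΣG = 8.02 × 0.1277 = 1.024 mA.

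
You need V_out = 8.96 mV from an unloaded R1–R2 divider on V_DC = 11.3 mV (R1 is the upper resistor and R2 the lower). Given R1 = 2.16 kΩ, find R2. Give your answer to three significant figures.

Required fraction k = V_out/V_DC = 0.7929.
R2 = R1 · 0.7929/(1 − 0.7929) = 8.271 kΩ.

R2 ≈ 8.27 kΩ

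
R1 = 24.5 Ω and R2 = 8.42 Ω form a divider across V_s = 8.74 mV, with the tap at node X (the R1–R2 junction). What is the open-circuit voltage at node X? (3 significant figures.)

V_th ≈ 2.24 mV

Open-circuit (no load on X): V_th = V_s · R2/(R1 + R2) = 8.74 × 8.42/(24.50 + 8.42) = 2.235 mV.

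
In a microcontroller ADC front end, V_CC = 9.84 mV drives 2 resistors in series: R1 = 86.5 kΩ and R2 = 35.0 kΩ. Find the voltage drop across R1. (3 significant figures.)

ΣR = 86.5 + 35.0 = 121.5 kΩ.
Voltage divider: V = V_CC · (86.50 / 121.5) = 9.84 × 0.7119 = 7.005 mV.

V ≈ 7.01 mV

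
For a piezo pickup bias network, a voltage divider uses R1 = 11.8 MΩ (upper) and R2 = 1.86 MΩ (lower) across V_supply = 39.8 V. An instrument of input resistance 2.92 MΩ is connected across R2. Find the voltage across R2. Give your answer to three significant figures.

V_out ≈ 3.50 V

R2 ‖ R_L = (1.86 × 2.92)/(1.86 + 2.92) = 1.136 MΩ.
Now apply the divider: V_out = 39.8 × 0.08783 = 3.496 V.
(Unloaded it would be 5.42 V; the load pulls it down.)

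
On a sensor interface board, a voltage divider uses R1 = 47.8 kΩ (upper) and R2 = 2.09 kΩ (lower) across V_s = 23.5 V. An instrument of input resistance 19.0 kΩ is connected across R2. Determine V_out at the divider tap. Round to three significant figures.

First combine the lower leg with the load: R2 ‖ R_L = 1.883 kΩ.
Now apply the divider: V_out = 23.5 × 0.03790 = 0.8906 V.
(Unloaded it would be 0.984 V; the load pulls it down.)

V_out ≈ 0.891 V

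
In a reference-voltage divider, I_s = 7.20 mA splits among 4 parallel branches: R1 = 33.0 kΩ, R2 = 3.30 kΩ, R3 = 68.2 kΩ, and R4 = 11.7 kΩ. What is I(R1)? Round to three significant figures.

Total conductance ΣG = 1/33.0 + 1/3.30 + 1/68.2 + 1/11.7 = 0.4335 (units of 1/kΩ).
By the current-divider rule, I = I_s · G_k/ΣG = 7.20 × 0.06991 = 0.5033 mA.

I ≈ 0.503 mA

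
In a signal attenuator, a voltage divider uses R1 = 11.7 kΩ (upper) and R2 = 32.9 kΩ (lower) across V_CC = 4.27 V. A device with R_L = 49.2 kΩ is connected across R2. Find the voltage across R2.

The load sits in parallel with R2, giving an effective lower resistance R2' = R2·R_L/(R2+R_L) = 19.72 kΩ.
Now apply the divider: V_out = 4.27 × 0.6276 = 2.680 V.

V_out ≈ 2.68 V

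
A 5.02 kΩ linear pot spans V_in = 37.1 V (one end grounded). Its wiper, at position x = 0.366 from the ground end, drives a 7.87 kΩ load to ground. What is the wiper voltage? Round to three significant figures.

V_out ≈ 11.8 V

The pot divides into 3.183 kΩ above the wiper and 1.837 kΩ below.
R_L loads the lower segment: effective lower R = 1.490 kΩ.
Loaded-divider output: V_out = 37.1 × 0.3188 = 11.83 V.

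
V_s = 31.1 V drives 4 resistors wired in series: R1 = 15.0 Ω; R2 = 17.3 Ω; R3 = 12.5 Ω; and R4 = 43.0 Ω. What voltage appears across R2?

V ≈ 6.13 V

Series total: ΣR = 15.0 + 17.3 + 12.5 + 43.0 = 87.80 Ω.
By the voltage-divider rule, V = 31.1 × 17.30/87.80 = 6.128 V.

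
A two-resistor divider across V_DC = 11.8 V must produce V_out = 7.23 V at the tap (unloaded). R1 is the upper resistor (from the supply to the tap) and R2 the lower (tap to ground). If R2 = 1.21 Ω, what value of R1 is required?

V_out/V_DC = R2/(R1+R2) = 0.6127.
So R1 = R2 · (V_DC/V_out − 1) = 1.21 × (11.8/7.23 − 1) = 1.21 × 0.6321 = 0.7648 Ω.

R1 ≈ 0.765 Ω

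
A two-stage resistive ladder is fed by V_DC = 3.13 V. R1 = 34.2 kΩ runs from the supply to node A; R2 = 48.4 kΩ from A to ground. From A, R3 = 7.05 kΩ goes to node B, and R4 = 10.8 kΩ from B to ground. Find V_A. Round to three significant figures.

V_A ≈ 0.864 V

Node A sees R2 in parallel with the series input of stage 2, R3 + R4 = 17.85 kΩ.
R2 ‖ (R3+R4) = 13.04 kΩ.
So V_A = 3.13 × 0.2760 = 0.8640 V.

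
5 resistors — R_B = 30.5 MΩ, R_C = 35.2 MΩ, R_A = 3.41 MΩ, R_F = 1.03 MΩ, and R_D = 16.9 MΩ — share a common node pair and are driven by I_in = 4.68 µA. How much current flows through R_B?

ΣG = 1/30.5 + 1/35.2 + 1/3.41 + 1/1.03 + 1/16.9 = 1.384.
By the current-divider rule, I = I_in · G_k/ΣG = 4.68 × 0.02368 = 0.1108 µA.

I ≈ 0.111 µA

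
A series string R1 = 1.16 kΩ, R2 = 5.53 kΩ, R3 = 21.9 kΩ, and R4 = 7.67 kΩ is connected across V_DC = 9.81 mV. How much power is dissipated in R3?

ΣR = 36.26 kΩ → I = 9.81/36.26 = 0.2705 µA.
V(R3) = I·R = 5.925 mV; P = V·I = 5.925 × 0.2705 = 1.603 nW.

P ≈ 1.60 nW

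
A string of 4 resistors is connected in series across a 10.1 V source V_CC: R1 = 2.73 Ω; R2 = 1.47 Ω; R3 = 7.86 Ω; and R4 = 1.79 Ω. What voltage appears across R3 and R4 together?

V ≈ 7.04 V

Total series resistance ΣR = 2.73 + 1.47 + 7.86 + 1.79 = 13.85 Ω.
R_{R3..R4} = 7.86 + 1.79 = 9.650 Ω.
By the voltage-divider rule, V = 10.1 × 9.650/13.85 = 7.037 V.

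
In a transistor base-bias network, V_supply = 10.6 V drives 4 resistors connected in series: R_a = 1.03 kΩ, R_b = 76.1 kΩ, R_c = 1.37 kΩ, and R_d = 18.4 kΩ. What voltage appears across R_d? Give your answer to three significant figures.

V ≈ 2.01 V

Total series resistance ΣR = 1.03 + 76.1 + 1.37 + 18.4 = 96.90 kΩ.
V = V_supply · R/ΣR = 10.6 × 0.1899 = 2.013 V.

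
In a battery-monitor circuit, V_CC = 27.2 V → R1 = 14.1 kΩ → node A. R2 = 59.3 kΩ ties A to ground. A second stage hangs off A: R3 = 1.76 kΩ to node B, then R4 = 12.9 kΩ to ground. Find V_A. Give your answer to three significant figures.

V_A ≈ 12.4 V

Node A sees R2 in parallel with the series input of stage 2, R3 + R4 = 14.66 kΩ.
R2 ‖ (R3+R4) = 11.75 kΩ.
First divider: V_A = V_CC · 11.75/(14.1 + 11.75) = 12.37 V.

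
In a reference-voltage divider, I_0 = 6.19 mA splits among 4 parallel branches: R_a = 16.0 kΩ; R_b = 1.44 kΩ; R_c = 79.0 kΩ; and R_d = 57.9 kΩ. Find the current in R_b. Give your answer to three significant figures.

I ≈ 5.46 mA

Conductances: ΣG = 1/16.0 + 1/1.44 + 1/79.0 + 1/57.9 = 0.7869 (1/kΩ).
By the current-divider rule, I = I_0 · G_k/ΣG = 6.19 × 0.8825 = 5.463 mA.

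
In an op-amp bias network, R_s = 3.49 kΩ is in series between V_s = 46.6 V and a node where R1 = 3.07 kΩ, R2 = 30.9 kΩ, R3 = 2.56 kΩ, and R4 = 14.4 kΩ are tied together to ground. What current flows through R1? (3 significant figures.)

Parallel bank: R_p = 1/(1/3.07 + 1/30.9 + 1/2.56 + 1/14.4) = 1.222 kΩ.
V_A = 46.6 × 1.222/4.712 = 12.09 V.
I(R1) = V_A / R1 = 12.09/3.07 = 3.937 mA.
(Equivalently: I_total = 9.889 mA, then current-divider fraction G_k/ΣG = 0.3981.)

I ≈ 3.94 mA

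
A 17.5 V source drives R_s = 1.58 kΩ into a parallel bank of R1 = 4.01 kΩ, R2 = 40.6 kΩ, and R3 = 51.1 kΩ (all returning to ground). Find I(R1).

Parallel bank: R_p = 1/(1/4.01 + 1/40.6 + 1/51.1) = 3.406 kΩ.
V_A = 17.5 × 3.406/4.986 = 11.95 V.
I(R1) = V_A / R1 = 11.95/4.01 = 2.981 mA.

I ≈ 2.98 mA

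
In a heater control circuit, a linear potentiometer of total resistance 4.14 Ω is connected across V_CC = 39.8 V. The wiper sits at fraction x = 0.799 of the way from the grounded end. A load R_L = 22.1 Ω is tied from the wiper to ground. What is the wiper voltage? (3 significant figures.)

Lower segment x·R_p = 3.308 Ω; upper segment (1−x)·R_p = 0.8321 Ω.
Lower segment in parallel with the load: 3.308 ‖ 22.1 = 2.877 Ω.
V_out = 39.8 × 2.877/(0.8321 + 2.877) = 30.87 V.
(Unloaded: V_out = x·V_CC = 31.8 V.)

V_out ≈ 30.9 V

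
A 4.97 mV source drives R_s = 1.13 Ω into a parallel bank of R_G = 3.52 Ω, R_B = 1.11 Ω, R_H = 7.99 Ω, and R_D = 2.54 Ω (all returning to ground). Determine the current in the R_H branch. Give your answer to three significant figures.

Combine the parallel branches: R_p = (1/3.52 + 1/1.11 + 1/7.99 + 1/2.54)⁻¹ = 0.5869 Ω.
Node voltage V_A = V_DC · R_p/(R_s + R_p) = 4.97 × 0.3418 = 1.699 mV.
I(R_H) = V_A / R_H = 1.699/7.99 = 0.2126 mA.
(Equivalently: I_total = 2.895 mA, then current-divider fraction G_k/ΣG = 0.07346.)

I ≈ 0.213 mA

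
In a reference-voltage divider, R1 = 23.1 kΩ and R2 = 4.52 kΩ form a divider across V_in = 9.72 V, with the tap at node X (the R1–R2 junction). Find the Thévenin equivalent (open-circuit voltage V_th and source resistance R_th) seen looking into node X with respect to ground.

Open-circuit (no load on X): V_th = V_in · R2/(R1 + R2) = 9.72 × 4.52/(23.10 + 4.52) = 1.591 V.
Looking into X with the source shorted: R_th = R1·R2/(R1+R2) = 23.10 × 4.52/27.62 = 3.780 kΩ.

V_th ≈ 1.59 V, R_th ≈ 3.78 kΩ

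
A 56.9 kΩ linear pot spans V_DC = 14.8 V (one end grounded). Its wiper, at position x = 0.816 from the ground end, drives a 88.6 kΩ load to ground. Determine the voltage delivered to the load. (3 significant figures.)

V_out ≈ 11.0 V

Split the track: R_lower = x·R_p = 46.43 kΩ, R_upper = (1−x)·R_p = 10.47 kΩ.
Lower segment in parallel with the load: 46.43 ‖ 88.6 = 30.47 kΩ.
Then V_out = V_DC · 30.47/(10.47 + 30.47) = 11.01 V.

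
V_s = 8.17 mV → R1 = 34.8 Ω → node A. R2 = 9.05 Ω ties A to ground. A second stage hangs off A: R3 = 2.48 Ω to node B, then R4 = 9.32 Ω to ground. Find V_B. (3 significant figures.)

Node A sees R2 in parallel with the series input of stage 2, R3 + R4 = 11.80 Ω.
R2 ‖ (R3+R4) = 5.122 Ω.
First divider: V_A = V_s · 5.122/(34.8 + 5.122) = 1.048 mV.
V_B = V_A × 0.7898 = 0.8279 mV.

V_B ≈ 0.828 mV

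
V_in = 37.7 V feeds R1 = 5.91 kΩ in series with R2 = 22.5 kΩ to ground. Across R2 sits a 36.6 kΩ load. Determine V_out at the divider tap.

V_out ≈ 26.5 V

R2 ‖ R_L = (22.5 × 36.6)/(22.5 + 36.6) = 13.93 kΩ.
Then V_out = V_in · R2'/(R1 + R2') = 37.7 × 13.93/19.84 = 26.47 V.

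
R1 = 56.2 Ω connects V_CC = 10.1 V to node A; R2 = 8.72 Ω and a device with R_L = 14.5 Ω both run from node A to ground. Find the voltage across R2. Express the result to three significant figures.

First combine the lower leg with the load: R2 ‖ R_L = 5.445 Ω.
Now apply the divider: V_out = 10.1 × 0.08833 = 0.8922 V.

V_out ≈ 0.892 V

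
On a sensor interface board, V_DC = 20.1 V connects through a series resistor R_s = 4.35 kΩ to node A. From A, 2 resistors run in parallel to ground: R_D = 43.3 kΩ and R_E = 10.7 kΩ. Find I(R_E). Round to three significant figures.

Parallel bank: R_p = 1/(1/43.3 + 1/10.7) = 8.580 kΩ.
V_A by voltage divider: V_A = 20.1 × 8.580/(4.35 + 8.580) = 13.34 V.
I(R_E) = V_A / R_E = 13.34/10.7 = 1.247 mA.

I ≈ 1.25 mA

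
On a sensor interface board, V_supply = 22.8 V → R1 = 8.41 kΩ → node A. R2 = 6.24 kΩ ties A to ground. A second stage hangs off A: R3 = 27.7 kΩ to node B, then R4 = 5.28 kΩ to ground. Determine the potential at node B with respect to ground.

Node A sees R2 in parallel with the series input of stage 2, R3 + R4 = 32.98 kΩ.
R2 ‖ (R3+R4) = 5.247 kΩ.
So V_A = 22.8 × 0.3842 = 8.760 V.
Stage 2 is unloaded, so V_B = V_A · R4/(R3+R4) = 8.760 × 5.28/32.98 = 1.402 V.

V_B ≈ 1.40 V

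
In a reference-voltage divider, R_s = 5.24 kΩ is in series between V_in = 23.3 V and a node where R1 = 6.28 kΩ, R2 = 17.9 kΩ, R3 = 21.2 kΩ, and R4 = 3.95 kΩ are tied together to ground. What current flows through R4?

I ≈ 1.59 mA

Equivalent of the parallel group: R_p = 1.940 kΩ.
Node voltage V_A = V_in · R_p/(R_s + R_p) = 23.3 × 0.2702 = 6.296 V.
Branch current I = V_A/R4 = 6.296/3.95 = 1.594 mA.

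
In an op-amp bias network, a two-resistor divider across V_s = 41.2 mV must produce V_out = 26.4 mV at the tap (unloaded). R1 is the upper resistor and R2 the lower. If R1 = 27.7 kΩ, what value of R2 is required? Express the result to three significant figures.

V_out/V_s = R2/(R1+R2) = 0.6408.
So R2 = R1 · V_out/(V_s − V_out) = 27.7 × 26.4/(41.2 − 26.4) = 27.7 × 1.784 = 49.41 kΩ.

R2 ≈ 49.4 kΩ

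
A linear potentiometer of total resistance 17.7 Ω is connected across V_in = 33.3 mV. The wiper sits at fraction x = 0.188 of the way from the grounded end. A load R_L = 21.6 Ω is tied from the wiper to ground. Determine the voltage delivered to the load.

Lower segment x·R_p = 3.328 Ω; upper segment (1−x)·R_p = 14.37 Ω.
Lower segment in parallel with the load: 3.328 ‖ 21.6 = 2.883 Ω.
V_out = 33.3 × 2.883/(14.37 + 2.883) = 5.564 mV.
(Unloaded: V_out = x·V_in = 6.26 mV.)

V_out ≈ 5.56 mV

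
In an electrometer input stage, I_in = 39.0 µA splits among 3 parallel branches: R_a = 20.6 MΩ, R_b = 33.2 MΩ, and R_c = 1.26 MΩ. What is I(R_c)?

I ≈ 35.5 µA

ΣG = 1/20.6 + 1/33.2 + 1/1.26 = 0.8723.
By the current-divider rule, I = I_in · G_k/ΣG = 39.0 × 0.9098 = 35.48 µA.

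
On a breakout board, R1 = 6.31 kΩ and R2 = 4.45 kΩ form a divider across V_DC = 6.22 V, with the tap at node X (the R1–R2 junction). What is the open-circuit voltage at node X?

V_th ≈ 2.57 V

With X open, the divider is unloaded: V_th = 6.22 × 4.45/10.76 = 2.572 V.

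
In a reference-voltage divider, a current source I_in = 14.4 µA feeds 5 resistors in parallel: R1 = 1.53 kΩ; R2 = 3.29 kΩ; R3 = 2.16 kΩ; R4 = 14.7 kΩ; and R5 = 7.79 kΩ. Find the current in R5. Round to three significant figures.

I ≈ 1.14 µA

Conductances: ΣG = 1/1.53 + 1/3.29 + 1/2.16 + 1/14.7 + 1/7.79 = 1.617 (1/kΩ).
Current divider: I(R5) = I_in · G_k/ΣG = 14.4 × (0.1284/1.617) = 14.4 × 0.07939 = 1.143 µA.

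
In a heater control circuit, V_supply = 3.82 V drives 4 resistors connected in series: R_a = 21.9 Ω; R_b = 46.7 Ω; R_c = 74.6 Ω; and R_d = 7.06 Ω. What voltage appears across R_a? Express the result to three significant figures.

Series total: ΣR = 21.9 + 46.7 + 74.6 + 7.06 = 150.3 Ω.
V = V_supply · R/ΣR = 3.82 × 0.1457 = 0.5568 V.

V ≈ 0.557 V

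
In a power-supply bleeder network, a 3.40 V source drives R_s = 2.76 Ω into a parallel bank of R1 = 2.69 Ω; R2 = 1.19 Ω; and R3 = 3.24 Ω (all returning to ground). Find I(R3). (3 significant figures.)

Parallel bank: R_p = 1/(1/2.69 + 1/1.19 + 1/3.24) = 0.6576 Ω.
Node voltage V_A = V_CC · R_p/(R_s + R_p) = 3.40 × 0.1924 = 0.6542 V.
Branch current I = V_A/R3 = 0.6542/3.24 = 0.2019 A.
(Check via current divider: I_total = 0.9949 A; share G_k/ΣG = 0.2030 → same result.)

I ≈ 0.202 A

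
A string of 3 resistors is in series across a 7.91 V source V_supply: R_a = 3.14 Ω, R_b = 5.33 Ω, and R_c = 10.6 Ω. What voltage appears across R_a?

Series total: ΣR = 3.14 + 5.33 + 10.6 = 19.07 Ω.
Voltage divider: V = V_supply · (3.140 / 19.07) = 7.91 × 0.1647 = 1.302 V.

V ≈ 1.30 V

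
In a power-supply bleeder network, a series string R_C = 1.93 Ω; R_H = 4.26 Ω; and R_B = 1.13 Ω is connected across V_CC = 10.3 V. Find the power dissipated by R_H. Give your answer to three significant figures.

Series current I = V_CC/ΣR = 10.3/7.320 = 1.407 A.
P = I²R = 1.980 × 4.26 = 8.435 W.

P ≈ 8.43 W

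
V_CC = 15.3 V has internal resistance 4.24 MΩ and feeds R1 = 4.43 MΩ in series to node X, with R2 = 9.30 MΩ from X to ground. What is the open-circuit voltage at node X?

V_th ≈ 7.92 V

R1' = 4.24 + 4.43 = 8.670 MΩ (source resistance + R1).
With X open, the divider is unloaded: V_th = 15.3 × 9.30/17.97 = 7.918 V.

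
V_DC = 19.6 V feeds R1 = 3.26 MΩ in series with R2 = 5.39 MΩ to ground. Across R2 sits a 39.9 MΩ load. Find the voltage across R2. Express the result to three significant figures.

The load sits in parallel with R2, giving an effective lower resistance R2' = R2·R_L/(R2+R_L) = 4.749 MΩ.
Then V_out = V_DC · R2'/(R1 + R2') = 19.6 × 4.749/8.009 = 11.62 V.

V_out ≈ 11.6 V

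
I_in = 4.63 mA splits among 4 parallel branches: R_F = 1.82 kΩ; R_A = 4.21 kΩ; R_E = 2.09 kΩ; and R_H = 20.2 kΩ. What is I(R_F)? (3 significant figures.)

I ≈ 1.93 mA

ΣG = 1/1.82 + 1/4.21 + 1/2.09 + 1/20.2 = 1.315.
By the current-divider rule, I = I_in · G_k/ΣG = 4.63 × 0.4178 = 1.935 mA.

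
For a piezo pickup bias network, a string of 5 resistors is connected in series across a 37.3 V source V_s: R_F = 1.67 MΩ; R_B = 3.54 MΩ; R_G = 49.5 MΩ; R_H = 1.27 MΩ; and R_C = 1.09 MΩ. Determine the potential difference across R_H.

Series total: ΣR = 1.67 + 3.54 + 49.5 + 1.27 + 1.09 = 57.07 MΩ.
Voltage divider: V = V_s · (1.270 / 57.07) = 37.3 × 0.02225 = 0.8301 V.

V ≈ 0.830 V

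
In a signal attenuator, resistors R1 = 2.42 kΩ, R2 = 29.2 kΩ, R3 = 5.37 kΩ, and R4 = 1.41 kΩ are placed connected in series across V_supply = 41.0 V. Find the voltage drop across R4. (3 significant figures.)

V ≈ 1.51 V

ΣR = 2.42 + 29.2 + 5.37 + 1.41 = 38.40 kΩ.
Voltage divider: V = V_supply · (1.410 / 38.40) = 41.0 × 0.03672 = 1.505 V.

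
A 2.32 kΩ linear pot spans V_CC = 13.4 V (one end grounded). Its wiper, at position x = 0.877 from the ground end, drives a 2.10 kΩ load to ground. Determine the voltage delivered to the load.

Lower segment x·R_p = 2.035 kΩ; upper segment (1−x)·R_p = 0.2854 kΩ.
(x·R_p) ‖ R_L = 1.033 kΩ.
Then V_out = V_CC · 1.033/(0.2854 + 1.033) = 10.50 V.

V_out ≈ 10.5 V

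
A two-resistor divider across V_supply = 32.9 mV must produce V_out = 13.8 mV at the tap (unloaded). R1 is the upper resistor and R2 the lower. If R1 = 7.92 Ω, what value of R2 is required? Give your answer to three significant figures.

The divider ratio is R2/(R1+R2) = 13.8/32.9 = 0.4195.
Rearranging, R2 = R1·k/(1−k) = 7.92 × 0.7225 = 5.722 Ω.

R2 ≈ 5.72 Ω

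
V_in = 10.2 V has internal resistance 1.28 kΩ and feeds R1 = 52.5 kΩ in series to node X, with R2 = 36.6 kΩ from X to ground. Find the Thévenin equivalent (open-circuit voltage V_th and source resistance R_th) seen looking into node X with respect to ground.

V_th ≈ 4.13 V, R_th ≈ 21.8 kΩ

R1' = 1.28 + 52.5 = 53.78 kΩ (source resistance + R1).
With X open, the divider is unloaded: V_th = 10.2 × 36.6/90.38 = 4.131 V.
Zeroing V_in shorts the top of R1' to ground, so R_th = R1' ‖ R2 = 21.78 kΩ.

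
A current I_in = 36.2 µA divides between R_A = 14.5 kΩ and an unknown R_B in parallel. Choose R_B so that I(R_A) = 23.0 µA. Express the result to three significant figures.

R_B ≈ 25.3 kΩ

The fraction through R_A equals R_B/(R_A+R_B).
With f = 0.6354, R_B = R_A · f/(1−f) = 14.5 × 1.742 = 25.27 kΩ.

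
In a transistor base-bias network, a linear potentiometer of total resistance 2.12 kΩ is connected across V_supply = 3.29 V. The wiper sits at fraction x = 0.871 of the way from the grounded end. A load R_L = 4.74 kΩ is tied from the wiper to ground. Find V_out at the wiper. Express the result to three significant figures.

V_out ≈ 2.73 V

Lower segment x·R_p = 1.847 kΩ; upper segment (1−x)·R_p = 0.2735 kΩ.
Lower segment in parallel with the load: 1.847 ‖ 4.74 = 1.329 kΩ.
V_out = 3.29 × 1.329/(0.2735 + 1.329) = 2.728 V.
(Unloaded: V_out = x·V_supply = 2.87 V.)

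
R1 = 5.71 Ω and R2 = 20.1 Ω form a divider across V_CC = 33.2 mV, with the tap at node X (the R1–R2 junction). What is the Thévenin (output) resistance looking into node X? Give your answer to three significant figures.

R_th ≈ 4.45 Ω

Zeroing V_CC shorts the top of R1 to ground, so R_th = R1 ‖ R2 = 4.447 Ω.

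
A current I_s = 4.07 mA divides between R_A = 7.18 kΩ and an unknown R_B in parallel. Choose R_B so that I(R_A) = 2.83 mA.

R_B ≈ 16.4 kΩ

In a two-way split, I_A/I_s = R_B/(R_A + R_B).
2.83/4.07 = R_B/(R_A + R_B) → R_B = R_A · (0.6953)/(1 − 0.6953) = 7.18 × 2.282 = 16.39 kΩ.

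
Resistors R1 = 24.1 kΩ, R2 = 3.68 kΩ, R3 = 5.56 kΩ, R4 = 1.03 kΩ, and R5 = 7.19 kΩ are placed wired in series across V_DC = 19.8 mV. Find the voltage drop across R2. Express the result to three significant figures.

Total series resistance ΣR = 24.1 + 3.68 + 5.56 + 1.03 + 7.19 = 41.56 kΩ.
Voltage divider: V = V_DC · (3.680 / 41.56) = 19.8 × 0.08855 = 1.753 mV.

V ≈ 1.75 mV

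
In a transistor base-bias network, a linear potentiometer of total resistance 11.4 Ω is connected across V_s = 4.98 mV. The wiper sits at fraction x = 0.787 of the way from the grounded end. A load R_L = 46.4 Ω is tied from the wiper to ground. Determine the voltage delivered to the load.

V_out ≈ 3.76 mV

Split the track: R_lower = x·R_p = 8.972 Ω, R_upper = (1−x)·R_p = 2.428 Ω.
R_L loads the lower segment: effective lower R = 7.518 Ω.
Then V_out = V_s · 7.518/(2.428 + 7.518) = 3.764 mV.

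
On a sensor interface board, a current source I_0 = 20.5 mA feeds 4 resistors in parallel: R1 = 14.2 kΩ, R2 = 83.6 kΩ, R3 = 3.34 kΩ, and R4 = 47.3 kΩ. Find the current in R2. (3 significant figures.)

I ≈ 0.609 mA

Conductances: ΣG = 1/14.2 + 1/83.6 + 1/3.34 + 1/47.3 = 0.4029 (1/kΩ).
Current divider: I(R2) = I_0 · G_k/ΣG = 20.5 × (0.01196/0.4029) = 20.5 × 0.02969 = 0.6086 mA.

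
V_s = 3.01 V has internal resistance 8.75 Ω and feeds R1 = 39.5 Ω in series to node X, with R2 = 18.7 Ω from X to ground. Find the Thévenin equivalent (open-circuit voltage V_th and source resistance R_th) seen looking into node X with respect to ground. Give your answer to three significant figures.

R1' = 8.75 + 39.5 = 48.25 Ω (source resistance + R1).
With X open, the divider is unloaded: V_th = 3.01 × 18.7/66.95 = 0.8407 V.
With V_s suppressed (replaced by a short), R_th = R1' ‖ R2 = (48.25 × 18.7)/(48.25 + 18.7) = 13.48 Ω.

V_th ≈ 0.841 V, R_th ≈ 13.5 Ω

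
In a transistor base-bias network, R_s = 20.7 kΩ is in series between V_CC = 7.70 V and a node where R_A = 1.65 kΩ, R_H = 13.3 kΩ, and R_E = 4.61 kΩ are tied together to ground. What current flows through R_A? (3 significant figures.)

Combine the parallel branches: R_p = (1/1.65 + 1/13.3 + 1/4.61)⁻¹ = 1.113 kΩ.
Node voltage V_A = V_CC · R_p/(R_s + R_p) = 7.70 × 0.05104 = 0.3930 V.
Branch current I = V_A/R_A = 0.3930/1.65 = 0.2382 mA.
(Check via current divider: I_total = 0.3530 mA; share G_k/ΣG = 0.6748 → same result.)

I ≈ 0.238 mA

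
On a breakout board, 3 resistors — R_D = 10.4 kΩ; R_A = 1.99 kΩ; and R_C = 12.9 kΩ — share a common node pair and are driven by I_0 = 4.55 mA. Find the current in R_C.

I ≈ 0.522 mA

ΣG = 1/10.4 + 1/1.99 + 1/12.9 = 0.6762.
By the current-divider rule, I = I_0 · G_k/ΣG = 4.55 × 0.1146 = 0.5216 mA.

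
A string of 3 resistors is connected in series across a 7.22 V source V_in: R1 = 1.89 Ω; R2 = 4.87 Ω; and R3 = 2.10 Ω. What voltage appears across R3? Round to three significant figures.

Series total: ΣR = 1.89 + 4.87 + 2.10 = 8.860 Ω.
Voltage divider: V = V_in · (2.100 / 8.860) = 7.22 × 0.2370 = 1.711 V.

V ≈ 1.71 V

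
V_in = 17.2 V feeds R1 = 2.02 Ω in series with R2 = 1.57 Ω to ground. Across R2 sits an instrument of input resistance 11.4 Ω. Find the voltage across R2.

First combine the lower leg with the load: R2 ‖ R_L = 1.380 Ω.
Voltage divider with the loaded lower leg: V_out = 17.2 × 1.380/(2.02 + 1.380) = 17.2 × 0.4059 = 6.981 V.

V_out ≈ 6.98 V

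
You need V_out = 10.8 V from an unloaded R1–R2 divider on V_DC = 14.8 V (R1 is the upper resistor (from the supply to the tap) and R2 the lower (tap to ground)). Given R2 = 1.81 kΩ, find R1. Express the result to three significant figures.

R1 ≈ 0.670 kΩ

V_out/V_DC = R2/(R1+R2) = 0.7297.
Rearranging, R1 = R2·(1−k)/k = 1.81 × 0.3704 = 0.6704 kΩ.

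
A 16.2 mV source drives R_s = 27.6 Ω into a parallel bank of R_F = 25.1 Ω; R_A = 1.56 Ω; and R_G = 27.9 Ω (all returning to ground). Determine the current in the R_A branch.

I ≈ 0.500 mA

Parallel bank: R_p = 1/(1/25.1 + 1/1.56 + 1/27.9) = 1.395 Ω.
Node voltage V_A = V_in · R_p/(R_s + R_p) = 16.2 × 0.04812 = 0.7796 mV.
Branch current I = V_A/R_A = 0.7796/1.56 = 0.4997 mA.
(Check via current divider: I_total = 0.5587 mA; share G_k/ΣG = 0.8944 → same result.)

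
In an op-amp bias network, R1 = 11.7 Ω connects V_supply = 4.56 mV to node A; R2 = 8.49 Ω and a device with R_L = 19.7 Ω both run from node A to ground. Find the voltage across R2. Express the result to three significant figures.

V_out ≈ 1.53 mV

First combine the lower leg with the load: R2 ‖ R_L = 5.933 Ω.
Now apply the divider: V_out = 4.56 × 0.3365 = 1.534 mV.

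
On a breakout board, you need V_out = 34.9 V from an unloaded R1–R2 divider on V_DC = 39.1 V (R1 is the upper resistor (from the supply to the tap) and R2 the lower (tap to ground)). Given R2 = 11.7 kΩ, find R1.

The divider ratio is R2/(R1+R2) = 34.9/39.1 = 0.8926.
R1 = R2·(1/k − 1) = 11.7 × 0.1203 = 1.408 kΩ.

R1 ≈ 1.41 kΩ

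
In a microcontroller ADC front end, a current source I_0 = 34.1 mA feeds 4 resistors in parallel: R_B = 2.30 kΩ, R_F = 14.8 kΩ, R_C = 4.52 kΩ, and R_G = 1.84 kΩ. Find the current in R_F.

ΣG = 1/2.30 + 1/14.8 + 1/4.52 + 1/1.84 = 1.267.
Current divider: I(R_F) = I_0 · G_k/ΣG = 34.1 × (0.06757/1.267) = 34.1 × 0.05333 = 1.818 mA.

I ≈ 1.82 mA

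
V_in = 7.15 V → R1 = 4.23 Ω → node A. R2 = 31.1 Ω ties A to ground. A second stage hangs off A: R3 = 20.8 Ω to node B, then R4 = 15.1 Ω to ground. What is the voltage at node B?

Looking into the second stage from A: R3 + R4 = 35.90 Ω appears in parallel with R2.
R2 ‖ (R3+R4) = 16.66 Ω.
So V_A = 7.15 × 0.7975 = 5.702 V.
Stage 2 is unloaded, so V_B = V_A · R4/(R3+R4) = 5.702 × 15.1/35.90 = 2.399 V.

V_B ≈ 2.40 V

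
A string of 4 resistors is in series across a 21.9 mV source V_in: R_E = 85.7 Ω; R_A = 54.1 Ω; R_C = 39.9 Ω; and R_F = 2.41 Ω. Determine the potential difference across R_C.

V ≈ 4.80 mV

ΣR = 85.7 + 54.1 + 39.9 + 2.41 = 182.1 Ω.
V = V_in · R/ΣR = 21.9 × 0.2191 = 4.798 mV.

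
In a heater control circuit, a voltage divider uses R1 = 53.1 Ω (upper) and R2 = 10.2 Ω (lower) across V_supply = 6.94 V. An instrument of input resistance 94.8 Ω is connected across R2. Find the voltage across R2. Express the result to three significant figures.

The load sits in parallel with R2, giving an effective lower resistance R2' = R2·R_L/(R2+R_L) = 9.209 Ω.
Voltage divider with the loaded lower leg: V_out = 6.94 × 9.209/(53.1 + 9.209) = 6.94 × 0.1478 = 1.026 V.

V_out ≈ 1.03 V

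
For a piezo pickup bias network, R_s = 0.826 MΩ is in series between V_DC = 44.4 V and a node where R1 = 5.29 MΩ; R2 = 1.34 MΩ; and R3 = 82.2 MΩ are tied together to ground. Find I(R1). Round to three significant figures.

Equivalent of the parallel group: R_p = 1.055 MΩ.
V_A = 44.4 × 1.055/1.881 = 24.91 V.
I(R1) = V_A / R1 = 24.91/5.29 = 4.708 µA.
(Equivalently: I_total = 23.60 µA, then current-divider fraction G_k/ΣG = 0.1995.)

I ≈ 4.71 µA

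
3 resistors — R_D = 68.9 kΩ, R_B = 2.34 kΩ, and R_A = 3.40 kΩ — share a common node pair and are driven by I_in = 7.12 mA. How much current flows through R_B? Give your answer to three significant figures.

I ≈ 4.13 mA

Total conductance ΣG = 1/68.9 + 1/2.34 + 1/3.40 = 0.7360 (units of 1/kΩ).
By the current-divider rule, I = I_in · G_k/ΣG = 7.12 × 0.5807 = 4.134 mA.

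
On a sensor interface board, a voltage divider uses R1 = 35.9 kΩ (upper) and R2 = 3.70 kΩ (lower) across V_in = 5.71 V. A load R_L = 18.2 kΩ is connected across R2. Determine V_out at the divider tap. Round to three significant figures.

The load sits in parallel with R2, giving an effective lower resistance R2' = R2·R_L/(R2+R_L) = 3.075 kΩ.
Now apply the divider: V_out = 5.71 × 0.07889 = 0.4505 V.
(Unloaded it would be 0.534 V; the load pulls it down.)

V_out ≈ 0.450 V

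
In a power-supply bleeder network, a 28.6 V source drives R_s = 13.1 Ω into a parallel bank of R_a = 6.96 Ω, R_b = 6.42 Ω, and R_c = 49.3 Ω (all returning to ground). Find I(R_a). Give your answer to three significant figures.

Combine the parallel branches: R_p = (1/6.96 + 1/6.42 + 1/49.3)⁻¹ = 3.128 Ω.
V_A = 28.6 × 3.128/16.23 = 5.512 V.
Branch current I = V_A/R_a = 5.512/6.96 = 0.7920 A.

I ≈ 0.792 A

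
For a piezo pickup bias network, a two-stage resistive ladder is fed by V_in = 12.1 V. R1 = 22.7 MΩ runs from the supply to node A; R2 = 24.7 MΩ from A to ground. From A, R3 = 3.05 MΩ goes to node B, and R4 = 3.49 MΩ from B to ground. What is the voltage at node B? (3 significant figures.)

The second stage (R3 + R4 = 6.540 MΩ) loads node A in parallel with R2.
Effective lower resistance at A: R2 ‖ 6.540 = 5.171 MΩ.
First divider: V_A = V_in · 5.171/(22.7 + 5.171) = 2.245 V.
Then the unloaded second divider: V_B = V_A × R4/(R3+R4) = 2.245 × 0.5336 = 1.198 V.

V_B ≈ 1.20 V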